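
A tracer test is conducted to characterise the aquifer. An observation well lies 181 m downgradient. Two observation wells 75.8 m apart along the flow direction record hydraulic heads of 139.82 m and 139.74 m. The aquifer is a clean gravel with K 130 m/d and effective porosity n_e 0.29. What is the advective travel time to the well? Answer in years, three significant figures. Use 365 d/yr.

1.05 years

Hydraulic gradient i = (139.82 − 139.74) / 75.8 = 0.08 / 75.8 = 0.001055
Darcy flux q = K·i = 130 × 0.001055 = 0.1372 m/d
Seepage velocity v = q / n = 0.1372 / 0.29 = 0.4731 m/d
t = L / v = 181 / 0.4731 = 382.6 d
   = 382.6 / 365 = 1.05 yr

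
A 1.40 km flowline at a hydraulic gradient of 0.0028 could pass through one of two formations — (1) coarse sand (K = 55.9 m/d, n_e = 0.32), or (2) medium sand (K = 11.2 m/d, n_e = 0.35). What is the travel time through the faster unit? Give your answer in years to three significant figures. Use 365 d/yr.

7.84 years

Unit 1 (coarse sand): v = 55.9×0.0028/0.32 = 0.4891 m/d, t = 1400/0.4891 = 2862 d
Unit 2 (medium sand): v = 11.2×0.0028/0.35 = 0.08960 m/d, t = 1400/0.08960 = 15630 d
Faster: 2862 d / 365 = 7.84 yr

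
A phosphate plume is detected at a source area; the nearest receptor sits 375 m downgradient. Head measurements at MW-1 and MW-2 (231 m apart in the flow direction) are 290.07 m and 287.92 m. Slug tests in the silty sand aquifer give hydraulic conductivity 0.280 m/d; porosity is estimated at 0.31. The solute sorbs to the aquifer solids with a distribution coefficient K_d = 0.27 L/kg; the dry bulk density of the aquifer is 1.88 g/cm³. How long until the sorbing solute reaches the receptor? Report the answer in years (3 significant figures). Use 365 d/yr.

Hydraulic gradient i = (290.07 − 287.92) / 231 = 2.15 / 231 = 0.009307
Darcy flux q = K·i = 0.280 × 0.009307 = 0.002606 m/d
v = Ki/n = 0.280·0.009307/0.31 = 0.008407 m/d
Retardation R = 1 + ρ_b·K_d/n = 1 + 1.88×0.27/0.31 = 2.637
Contaminant velocity v_c = v/R = 0.008407/2.637 = 0.003187 m/d
t = L/v_c = 375/0.003187 = 117600 d
   = 117600/365 = 322 yr

322 years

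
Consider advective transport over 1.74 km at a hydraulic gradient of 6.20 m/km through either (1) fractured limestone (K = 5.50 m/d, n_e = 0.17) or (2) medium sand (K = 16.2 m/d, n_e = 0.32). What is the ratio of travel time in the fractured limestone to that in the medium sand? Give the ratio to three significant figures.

Unit 1 (fractured limestone): v = 5.50×0.0062/0.17 = 0.2006 m/d, t = 1740/0.2006 = 8674 d
Unit 2 (medium sand): v = 16.2×0.0062/0.32 = 0.3139 m/d, t = 1740/0.3139 = 5544 d
t(fractured limestone) / t(medium sand) = 8674/5544 = 1.56

1.56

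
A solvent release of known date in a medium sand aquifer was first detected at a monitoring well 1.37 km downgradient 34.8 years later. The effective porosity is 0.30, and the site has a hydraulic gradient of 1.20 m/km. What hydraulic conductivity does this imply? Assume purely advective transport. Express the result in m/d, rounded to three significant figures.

t = 34.8 years = 12700 d
L = 1.37 km = 1370 m
v = L / t = 1370 / 12700 = 0.1079 m/d
K = v · n / i = 0.1079 × 0.30 / 0.0012 = 27.0 m/d

27.0 m/d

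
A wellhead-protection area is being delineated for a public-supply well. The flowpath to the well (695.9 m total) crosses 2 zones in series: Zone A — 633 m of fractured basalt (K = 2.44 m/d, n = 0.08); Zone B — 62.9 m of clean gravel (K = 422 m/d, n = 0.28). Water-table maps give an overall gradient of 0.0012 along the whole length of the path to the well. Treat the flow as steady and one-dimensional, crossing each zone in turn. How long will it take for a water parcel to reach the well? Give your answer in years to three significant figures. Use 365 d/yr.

Continuity: the same q passes through each zone, so ΔH = q·Σ(L_j/K_j) — the zones act as resistances in series.
Σ(L/K) = 633/2.44 + 62.9/422 = 259.4 + 0.1491 = 259.6 d
K_eq = L_total / Σ(L/K) = 695.9 / 259.6 = 2.681 m/d
q = K_eq · i = 2.681 × 0.0012 = 0.003217 m/d (same in every zone)
Zone A: v = q/n = 0.003217/0.08 = 0.04021 m/d → t_A = 633/0.04021 = 15740 d
Zone B: v = q/n = 0.003217/0.28 = 0.01149 m/d → t_B = 62.9/0.01149 = 5474 d
Total t = 15740 + 5474 = 21220 d
   = 21220 / 365 = 58.1 yr

58.1 years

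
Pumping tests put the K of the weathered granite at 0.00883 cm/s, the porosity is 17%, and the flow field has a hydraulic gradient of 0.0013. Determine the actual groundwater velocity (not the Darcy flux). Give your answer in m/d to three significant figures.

K = 0.00883 cm/s × 864 = 7.629 m/d
Darcy flux q = K·i = 7.629 × 0.0013 = 0.009918 m/d
Seepage velocity v = q / n = 0.009918 / 0.17 = 0.05834 m/d

0.0583 m/d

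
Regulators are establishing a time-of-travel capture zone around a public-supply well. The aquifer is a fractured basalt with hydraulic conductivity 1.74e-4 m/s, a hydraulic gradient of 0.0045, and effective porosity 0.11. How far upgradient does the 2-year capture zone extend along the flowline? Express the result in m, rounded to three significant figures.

449 m

K = 1.74e-4 m/s × 86400 s/d = 15.03 m/d
Darcy flux q = K·i = 15.03 × 0.0045 = 0.06765 m/d
v_s = q/n_e = 0.06765/0.11 = 0.6150 m/d
T = 2 yr × 365 = 730 d
L = v × T = 0.6150 × 730 = 449.0 m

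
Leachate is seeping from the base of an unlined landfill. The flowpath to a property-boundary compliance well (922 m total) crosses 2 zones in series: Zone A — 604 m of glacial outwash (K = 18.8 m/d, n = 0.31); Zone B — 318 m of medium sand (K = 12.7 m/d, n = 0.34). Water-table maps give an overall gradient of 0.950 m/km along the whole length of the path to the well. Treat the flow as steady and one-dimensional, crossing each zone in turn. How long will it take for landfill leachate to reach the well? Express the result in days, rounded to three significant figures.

For zones in series the flux q is common to all zones; the equivalent conductivity is the harmonic (thickness-weighted) mean, K_eq = L_total / Σ(L_j/K_j).
Σ(L/K) = 604/18.8 + 318/12.7 = 32.13 + 25.04 = 57.17 d
K_eq = L_total / Σ(L/K) = 922 / 57.17 = 16.13 m/d
q = K_eq · i = 16.13 × 9.5e-4 = 0.01532 m/d (same in every zone)
Zone A: v = q/n = 0.01532/0.31 = 0.04943 m/d → t_A = 604/0.04943 = 12220 d
Zone B: v = q/n = 0.01532/0.34 = 0.04506 m/d → t_B = 318/0.04506 = 7057 d
Total t = 12220 + 7057 = 19280 d

19300 days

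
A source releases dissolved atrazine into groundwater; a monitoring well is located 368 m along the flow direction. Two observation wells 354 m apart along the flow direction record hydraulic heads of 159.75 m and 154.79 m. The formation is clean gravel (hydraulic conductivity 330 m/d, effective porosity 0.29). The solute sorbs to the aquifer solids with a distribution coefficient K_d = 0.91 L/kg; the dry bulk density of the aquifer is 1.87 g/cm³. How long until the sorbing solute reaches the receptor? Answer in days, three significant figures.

Hydraulic gradient i = (159.75 − 154.79) / 354 = 4.96 / 354 = 0.01401
Darcy flux q = K·i = 330 × 0.01401 = 4.624 m/d
v_s = q/n_e = 4.624/0.29 = 15.94 m/d
Retardation R = 1 + ρ_b·K_d/n = 1 + 1.87×0.91/0.29 = 6.868
Contaminant velocity v_c = v/R = 15.94/6.868 = 2.321 m/d
t = L/v_c = 368/2.321 = 158.5 d

159 days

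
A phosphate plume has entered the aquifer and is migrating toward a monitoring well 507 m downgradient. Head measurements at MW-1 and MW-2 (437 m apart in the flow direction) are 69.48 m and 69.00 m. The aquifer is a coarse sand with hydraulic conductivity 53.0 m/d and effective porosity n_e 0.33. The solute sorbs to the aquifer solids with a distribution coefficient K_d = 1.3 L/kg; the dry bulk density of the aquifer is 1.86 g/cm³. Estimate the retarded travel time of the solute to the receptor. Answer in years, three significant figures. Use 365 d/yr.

Hydraulic gradient i = (69.48 − 69.00) / 437 = 0.48 / 437 = 0.001098
Specific discharge q = 53.0 × 0.001098 = 0.05822 m/d
Average linear velocity = 0.05822 / 0.33 = 0.1764 m/d
Retardation R = 1 + ρ_b·K_d/n = 1 + 1.86×1.3/0.33 = 8.327
Contaminant velocity v_c = v/R = 0.1764/8.327 = 0.02118 m/d
t = L/v_c = 507/0.02118 = 23930 d
   = 23930/365 = 65.6 yr

65.6 years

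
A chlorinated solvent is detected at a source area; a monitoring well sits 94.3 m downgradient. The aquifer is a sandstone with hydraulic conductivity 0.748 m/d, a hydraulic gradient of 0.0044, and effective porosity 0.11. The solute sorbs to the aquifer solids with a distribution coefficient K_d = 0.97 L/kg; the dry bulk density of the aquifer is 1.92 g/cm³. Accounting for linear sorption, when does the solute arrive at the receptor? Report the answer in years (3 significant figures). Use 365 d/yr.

155 years

q = Ki = 0.748 × 0.0044 = 0.003291 m/d
v = Ki/n = 0.748·0.0044/0.11 = 0.02992 m/d
Retardation R = 1 + ρ_b·K_d/n = 1 + 1.92×0.97/0.11 = 17.93
Contaminant velocity v_c = v/R = 0.02992/17.93 = 0.001669 m/d
t = L/v_c = 94.3/0.001669 = 56510 d
   = 56510/365 = 155 yr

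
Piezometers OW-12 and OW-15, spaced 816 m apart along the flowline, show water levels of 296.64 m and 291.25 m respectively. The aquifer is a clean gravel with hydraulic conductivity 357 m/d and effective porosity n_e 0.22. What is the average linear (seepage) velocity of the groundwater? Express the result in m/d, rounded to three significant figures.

10.7 m/d

Hydraulic gradient i = (296.64 − 291.25) / 816 = 5.39 / 816 = 0.006605
q = Ki = 357 × 0.006605 = 2.358 m/d
v_s = q/n_e = 2.358/0.22 = 10.72 m/d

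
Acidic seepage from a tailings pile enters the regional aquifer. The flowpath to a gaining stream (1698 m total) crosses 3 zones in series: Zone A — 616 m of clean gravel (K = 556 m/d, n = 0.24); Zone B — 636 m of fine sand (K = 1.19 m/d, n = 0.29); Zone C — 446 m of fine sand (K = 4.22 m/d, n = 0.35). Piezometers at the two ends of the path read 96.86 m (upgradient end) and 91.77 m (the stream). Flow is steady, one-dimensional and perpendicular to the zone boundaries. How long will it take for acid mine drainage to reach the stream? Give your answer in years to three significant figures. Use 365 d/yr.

169 years

Total head drop ΔH = 96.86 − 91.77 = 5.09 m
Continuity: the same q passes through each zone, so ΔH = q·Σ(L_j/K_j) — the zones act as resistances in series.
Σ(L/K) = 616/556 + 636/1.19 + 446/4.22 = 1.108 + 534.5 + 105.7 = 641.2 d
q = ΔH / Σ(L/K) = 5.09 / 641.2 = 0.007938 m/d (same in every zone)
Zone A: v = q/n = 0.007938/0.24 = 0.03307 m/d → t_A = 616/0.03307 = 18630 d
Zone B: v = q/n = 0.007938/0.29 = 0.02737 m/d → t_B = 636/0.02737 = 23240 d
Zone C: v = q/n = 0.007938/0.35 = 0.02268 m/d → t_C = 446/0.02268 = 19670 d
Total t = 18630 + 23240 + 19670 = 61530 d
   = 61530 / 365 = 169 yr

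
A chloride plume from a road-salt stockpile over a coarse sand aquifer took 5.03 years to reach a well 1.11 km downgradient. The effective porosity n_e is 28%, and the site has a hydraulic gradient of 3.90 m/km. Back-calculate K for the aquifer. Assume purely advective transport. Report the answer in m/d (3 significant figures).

43.4 m/d

t = 5.03 years = 1836 d
L = 1.11 km = 1110 m
v = L / t = 1110 / 1836 = 0.6046 m/d
K = v · n / i = 0.6046 × 0.28 / 0.0039 = 43.4 m/d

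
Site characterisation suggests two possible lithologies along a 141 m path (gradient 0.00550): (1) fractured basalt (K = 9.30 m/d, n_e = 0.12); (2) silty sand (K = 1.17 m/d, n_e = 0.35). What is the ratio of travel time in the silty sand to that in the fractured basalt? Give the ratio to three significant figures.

23.2

Unit 1 (fractured basalt): v = 9.30×0.0055/0.12 = 0.4263 m/d, t = 141/0.4263 = 330.8 d
Unit 2 (silty sand): v = 1.17×0.0055/0.35 = 0.01839 m/d, t = 141/0.01839 = 7669 d
t(silty sand) / t(fractured basalt) = 7669/330.8 = 23.2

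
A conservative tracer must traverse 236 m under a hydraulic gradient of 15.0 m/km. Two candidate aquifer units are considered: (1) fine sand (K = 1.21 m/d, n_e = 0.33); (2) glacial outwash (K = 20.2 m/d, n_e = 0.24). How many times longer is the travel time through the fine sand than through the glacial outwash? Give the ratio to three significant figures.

23.0

Unit 1 (fine sand): v = 1.21×0.015/0.33 = 0.05500 m/d, t = 236/0.05500 = 4291 d
Unit 2 (glacial outwash): v = 20.2×0.015/0.24 = 1.263 m/d, t = 236/1.263 = 186.9 d
t(fine sand) / t(glacial outwash) = 4291/186.9 = 23.0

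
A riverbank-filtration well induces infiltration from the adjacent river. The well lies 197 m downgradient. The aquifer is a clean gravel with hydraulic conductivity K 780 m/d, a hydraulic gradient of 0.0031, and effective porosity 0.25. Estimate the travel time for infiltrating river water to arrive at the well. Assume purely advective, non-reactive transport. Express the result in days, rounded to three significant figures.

20.4 days

Specific discharge q = 780 × 0.0031 = 2.418 m/d
v_s = q/n_e = 2.418/0.25 = 9.672 m/d
t = L / v = 197 / 9.672 = 20.37 d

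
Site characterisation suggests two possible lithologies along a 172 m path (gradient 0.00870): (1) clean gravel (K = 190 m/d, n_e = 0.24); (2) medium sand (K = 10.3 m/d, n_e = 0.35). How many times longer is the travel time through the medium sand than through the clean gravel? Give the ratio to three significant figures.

Unit 1 (clean gravel): v = 190×0.0087/0.24 = 6.887 m/d, t = 172/6.887 = 24.97 d
Unit 2 (medium sand): v = 10.3×0.0087/0.35 = 0.2560 m/d, t = 172/0.2560 = 671.8 d
t(medium sand) / t(clean gravel) = 671.8/24.97 = 26.9

26.9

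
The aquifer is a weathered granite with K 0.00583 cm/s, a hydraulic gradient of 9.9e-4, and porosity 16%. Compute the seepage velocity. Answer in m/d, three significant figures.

K = 0.00583 cm/s × 864 = 5.037 m/d
q = Ki = 5.037 × 9.9e-4 = 0.004987 m/d
Average linear velocity = 0.004987 / 0.16 = 0.03117 m/d

0.0312 m/d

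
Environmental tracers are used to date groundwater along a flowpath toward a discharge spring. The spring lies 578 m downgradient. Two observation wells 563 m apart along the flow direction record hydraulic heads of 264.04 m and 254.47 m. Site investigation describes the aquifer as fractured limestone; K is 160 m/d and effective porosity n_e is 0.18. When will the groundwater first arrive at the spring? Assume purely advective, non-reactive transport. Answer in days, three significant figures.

38.3 days

Hydraulic gradient i = (264.04 − 254.47) / 563 = 9.57 / 563 = 0.01700
Darcy flux q = K·i = 160 × 0.01700 = 2.720 m/d
v_s = q/n_e = 2.720/0.18 = 15.11 m/d
t = L / v = 578 / 15.11 = 38.25 d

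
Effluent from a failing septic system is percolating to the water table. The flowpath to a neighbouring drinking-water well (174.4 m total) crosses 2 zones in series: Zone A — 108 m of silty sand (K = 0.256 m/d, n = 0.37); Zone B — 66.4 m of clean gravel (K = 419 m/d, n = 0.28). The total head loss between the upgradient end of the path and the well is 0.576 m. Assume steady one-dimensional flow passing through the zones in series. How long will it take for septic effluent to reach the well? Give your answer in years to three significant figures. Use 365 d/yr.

118 years

Continuity: the same q passes through each zone, so ΔH = q·Σ(L_j/K_j) — the zones act as resistances in series.
Σ(L/K) = 108/0.256 + 66.4/419 = 421.9 + 0.1585 = 422.0 d
q = ΔH / Σ(L/K) = 0.576 / 422.0 = 0.001365 m/d (same in every zone)
Zone A: v = q/n = 0.001365/0.37 = 0.003689 m/d → t_A = 108/0.003689 = 29280 d
Zone B: v = q/n = 0.001365/0.28 = 0.004874 m/d → t_B = 66.4/0.004874 = 13620 d
Total t = 29280 + 13620 = 42900 d
   = 42900 / 365 = 118 yr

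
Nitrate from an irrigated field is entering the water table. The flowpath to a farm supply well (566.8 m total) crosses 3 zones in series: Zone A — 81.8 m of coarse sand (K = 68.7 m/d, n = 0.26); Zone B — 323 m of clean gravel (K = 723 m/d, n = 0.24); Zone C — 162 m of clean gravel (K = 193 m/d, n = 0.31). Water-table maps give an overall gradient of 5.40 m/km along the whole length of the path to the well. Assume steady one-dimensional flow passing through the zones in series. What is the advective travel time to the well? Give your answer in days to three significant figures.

For zones in series the flux q is common to all zones; the equivalent conductivity is the harmonic (thickness-weighted) mean, K_eq = L_total / Σ(L_j/K_j).
Σ(L/K) = 81.8/68.7 + 323/723 + 162/193 = 1.191 + 0.4467 + 0.8394 = 2.477 d
K_eq = L_total / Σ(L/K) = 566.8 / 2.477 = 228.8 m/d
q = K_eq · i = 228.8 × 0.0054 = 1.236 m/d (same in every zone)
Zone A: v = q/n = 1.236/0.26 = 4.753 m/d → t_A = 81.8/4.753 = 17.21 d
Zone B: v = q/n = 1.236/0.24 = 5.149 m/d → t_B = 323/5.149 = 62.73 d
Zone C: v = q/n = 1.236/0.31 = 3.986 m/d → t_C = 162/3.986 = 40.64 d
Total t = 17.21 + 62.73 + 40.64 = 120.6 d

121 days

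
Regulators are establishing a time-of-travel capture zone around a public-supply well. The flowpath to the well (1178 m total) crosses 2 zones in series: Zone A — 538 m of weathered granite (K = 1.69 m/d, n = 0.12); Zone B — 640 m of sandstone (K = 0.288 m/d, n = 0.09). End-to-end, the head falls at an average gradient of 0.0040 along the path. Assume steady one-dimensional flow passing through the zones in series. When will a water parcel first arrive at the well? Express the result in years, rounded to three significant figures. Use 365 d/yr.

180 years

Steady 1-D flow in series ⇒ the Darcy flux q is identical in every zone and the zone head losses add (resistances L/K in series).
Σ(L/K) = 538/1.69 + 640/0.288 = 318.3 + 2222 = 2541 d
K_eq = L_total / Σ(L/K) = 1178 / 2541 = 0.4637 m/d
q = K_eq · i = 0.4637 × 0.0040 = 0.001855 m/d (same in every zone)
Zone A: v = q/n = 0.001855/0.12 = 0.01546 m/d → t_A = 538/0.01546 = 34810 d
Zone B: v = q/n = 0.001855/0.09 = 0.02061 m/d → t_B = 640/0.02061 = 31060 d
Total t = 34810 + 31060 = 65860 d
   = 65860 / 365 = 180 yr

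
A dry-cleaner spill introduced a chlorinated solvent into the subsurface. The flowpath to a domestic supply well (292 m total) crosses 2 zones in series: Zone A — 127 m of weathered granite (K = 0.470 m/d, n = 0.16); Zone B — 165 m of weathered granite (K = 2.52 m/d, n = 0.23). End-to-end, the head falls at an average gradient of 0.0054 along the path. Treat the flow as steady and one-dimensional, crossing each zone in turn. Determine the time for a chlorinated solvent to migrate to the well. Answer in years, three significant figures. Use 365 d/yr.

34.0 years

Steady 1-D flow in series ⇒ the Darcy flux q is identical in every zone and the zone head losses add (resistances L/K in series).
Σ(L/K) = 127/0.470 + 165/2.52 = 270.2 + 65.48 = 335.7 d
K_eq = L_total / Σ(L/K) = 292 / 335.7 = 0.8699 m/d
q = K_eq · i = 0.8699 × 0.0054 = 0.004697 m/d (same in every zone)
Zone A: v = q/n = 0.004697/0.16 = 0.02936 m/d → t_A = 127/0.02936 = 4326 d
Zone B: v = q/n = 0.004697/0.23 = 0.02042 m/d → t_B = 165/0.02042 = 8079 d
Total t = 4326 + 8079 = 12410 d
   = 12410 / 365 = 34.0 yr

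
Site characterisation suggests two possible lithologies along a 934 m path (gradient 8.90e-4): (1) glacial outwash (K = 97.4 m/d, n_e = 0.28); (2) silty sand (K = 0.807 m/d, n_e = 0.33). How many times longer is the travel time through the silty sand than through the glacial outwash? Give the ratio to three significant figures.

142

Unit 1 (glacial outwash): v = 97.4×8.9e-4/0.28 = 0.3096 m/d, t = 934/0.3096 = 3017 d
Unit 2 (silty sand): v = 0.807×8.9e-4/0.33 = 0.002176 m/d, t = 934/0.002176 = 429100 d
t(silty sand) / t(glacial outwash) = 429100/3017 = 142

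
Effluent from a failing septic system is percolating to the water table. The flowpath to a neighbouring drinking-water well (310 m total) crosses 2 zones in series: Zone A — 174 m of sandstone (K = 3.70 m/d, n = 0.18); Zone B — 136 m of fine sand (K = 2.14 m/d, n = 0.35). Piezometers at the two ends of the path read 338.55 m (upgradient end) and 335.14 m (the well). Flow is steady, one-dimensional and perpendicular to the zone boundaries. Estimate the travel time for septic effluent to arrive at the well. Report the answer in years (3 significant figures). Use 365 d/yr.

7.01 years

Total head drop ΔH = 338.55 − 335.14 = 3.41 m
Continuity: the same q passes through each zone, so ΔH = q·Σ(L_j/K_j) — the zones act as resistances in series.
Σ(L/K) = 174/3.70 + 136/2.14 = 47.03 + 63.55 = 110.6 d
q = ΔH / Σ(L/K) = 3.41 / 110.6 = 0.03084 m/d (same in every zone)
Zone A: v = q/n = 0.03084/0.18 = 0.1713 m/d → t_A = 174/0.1713 = 1016 d
Zone B: v = q/n = 0.03084/0.35 = 0.08811 m/d → t_B = 136/0.08811 = 1544 d
Total t = 1016 + 1544 = 2559 d
   = 2559 / 365 = 7.01 yr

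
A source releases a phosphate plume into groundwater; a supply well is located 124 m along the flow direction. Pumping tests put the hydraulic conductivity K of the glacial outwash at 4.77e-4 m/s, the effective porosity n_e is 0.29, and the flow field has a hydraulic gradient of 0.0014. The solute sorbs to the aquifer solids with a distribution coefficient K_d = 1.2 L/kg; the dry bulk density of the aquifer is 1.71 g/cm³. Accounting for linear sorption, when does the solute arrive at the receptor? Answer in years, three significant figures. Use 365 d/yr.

K = 4.77e-4 m/s × 86400 s/d = 41.21 m/d
Specific discharge q = 41.21 × 0.0014 = 0.05770 m/d
v = Ki/n = 41.21·0.0014/0.29 = 0.1990 m/d
Retardation R = 1 + ρ_b·K_d/n = 1 + 1.71×1.2/0.29 = 8.076
Contaminant velocity v_c = v/R = 0.1990/8.076 = 0.02464 m/d
t = L/v_c = 124/0.02464 = 5033 d
   = 5033/365 = 13.8 yr

13.8 years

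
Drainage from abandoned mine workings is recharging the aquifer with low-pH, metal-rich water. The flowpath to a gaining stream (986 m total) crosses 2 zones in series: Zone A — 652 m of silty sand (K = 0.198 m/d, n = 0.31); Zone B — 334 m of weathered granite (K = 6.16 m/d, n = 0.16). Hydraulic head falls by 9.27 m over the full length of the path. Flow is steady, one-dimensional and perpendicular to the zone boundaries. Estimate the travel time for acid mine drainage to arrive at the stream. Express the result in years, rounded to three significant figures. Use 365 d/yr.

Continuity: the same q passes through each zone, so ΔH = q·Σ(L_j/K_j) — the zones act as resistances in series.
Σ(L/K) = 652/0.198 + 334/6.16 = 3293 + 54.22 = 3347 d
q = ΔH / Σ(L/K) = 9.27 / 3347 = 0.002770 m/d (same in every zone)
Zone A: v = q/n = 0.002770/0.31 = 0.008934 m/d → t_A = 652/0.008934 = 72980 d
Zone B: v = q/n = 0.002770/0.16 = 0.01731 m/d → t_B = 334/0.01731 = 19300 d
Total t = 72980 + 19300 = 92280 d
   = 92280 / 365 = 253 yr

253 years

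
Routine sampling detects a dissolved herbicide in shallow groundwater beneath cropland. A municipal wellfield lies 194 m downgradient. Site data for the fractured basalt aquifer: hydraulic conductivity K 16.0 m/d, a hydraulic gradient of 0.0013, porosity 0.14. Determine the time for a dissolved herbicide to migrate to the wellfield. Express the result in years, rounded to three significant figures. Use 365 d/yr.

Darcy flux q = K·i = 16.0 × 0.0013 = 0.02080 m/d
v_s = q/n_e = 0.02080/0.14 = 0.1486 m/d
t = L / v = 194 / 0.1486 = 1306 d
   = 1306 / 365 = 3.58 yr

3.58 years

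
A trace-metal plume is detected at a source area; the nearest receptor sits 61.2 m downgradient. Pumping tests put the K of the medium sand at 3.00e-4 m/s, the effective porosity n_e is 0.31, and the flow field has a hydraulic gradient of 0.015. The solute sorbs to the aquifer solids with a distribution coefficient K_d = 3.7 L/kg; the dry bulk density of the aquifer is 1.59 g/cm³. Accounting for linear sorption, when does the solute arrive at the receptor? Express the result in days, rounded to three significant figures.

K = 3.00e-4 m/s × 86400 s/d = 25.92 m/d
q = Ki = 25.92 × 0.015 = 0.3888 m/d
v_s = q/n_e = 0.3888/0.31 = 1.254 m/d
Retardation R = 1 + ρ_b·K_d/n = 1 + 1.59×3.7/0.31 = 19.98
Contaminant velocity v_c = v/R = 1.254/19.98 = 0.06278 m/d
t = L/v_c = 61.2/0.06278 = 974.8 d

975 days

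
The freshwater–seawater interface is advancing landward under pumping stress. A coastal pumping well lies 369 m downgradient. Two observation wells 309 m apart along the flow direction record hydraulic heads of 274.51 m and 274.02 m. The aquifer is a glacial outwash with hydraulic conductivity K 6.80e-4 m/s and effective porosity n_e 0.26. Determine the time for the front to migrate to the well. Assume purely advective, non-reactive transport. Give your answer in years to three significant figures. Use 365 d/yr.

Hydraulic gradient i = (274.51 − 274.02) / 309 = 0.49 / 309 = 0.001586
K = 6.80e-4 m/s × 86400 s/d = 58.75 m/d
q = Ki = 58.75 × 0.001586 = 0.09317 m/d
Average linear velocity = 0.09317 / 0.26 = 0.3583 m/d
t = L / v = 369 / 0.3583 = 1030 d
   = 1030 / 365 = 2.82 yr

2.82 years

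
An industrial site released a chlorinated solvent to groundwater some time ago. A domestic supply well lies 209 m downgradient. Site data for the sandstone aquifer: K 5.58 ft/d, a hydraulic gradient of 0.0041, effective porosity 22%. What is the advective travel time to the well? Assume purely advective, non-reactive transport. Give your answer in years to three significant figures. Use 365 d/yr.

K = 5.58 ft/d × 0.3048 = 1.701 m/d
Specific discharge q = 1.701 × 0.0041 = 0.006973 m/d
v_s = q/n_e = 0.006973/0.22 = 0.03170 m/d
t = L / v = 209 / 0.03170 = 6594 d
   = 6594 / 365 = 18.1 yr

18.1 years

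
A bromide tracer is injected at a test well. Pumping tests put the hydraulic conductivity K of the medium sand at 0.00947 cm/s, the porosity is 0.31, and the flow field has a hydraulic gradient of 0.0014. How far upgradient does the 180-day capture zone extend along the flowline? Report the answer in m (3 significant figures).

6.65 m

K = 0.00947 cm/s × 864 = 8.182 m/d
q = Ki = 8.182 × 0.0014 = 0.01145 m/d
v_s = q/n_e = 0.01145/0.31 = 0.03695 m/d
L = v × T = 0.03695 × 180 = 6.651 m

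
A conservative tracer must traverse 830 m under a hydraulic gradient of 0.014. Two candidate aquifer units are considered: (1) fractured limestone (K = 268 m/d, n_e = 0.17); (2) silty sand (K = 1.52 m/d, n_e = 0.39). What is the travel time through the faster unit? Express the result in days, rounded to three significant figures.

Unit 1 (fractured limestone): v = 268×0.014/0.17 = 22.07 m/d, t = 830/22.07 = 37.61 d
Unit 2 (silty sand): v = 1.52×0.014/0.39 = 0.05456 m/d, t = 830/0.05456 = 15210 d
Faster unit: t = 37.6 d

37.6 days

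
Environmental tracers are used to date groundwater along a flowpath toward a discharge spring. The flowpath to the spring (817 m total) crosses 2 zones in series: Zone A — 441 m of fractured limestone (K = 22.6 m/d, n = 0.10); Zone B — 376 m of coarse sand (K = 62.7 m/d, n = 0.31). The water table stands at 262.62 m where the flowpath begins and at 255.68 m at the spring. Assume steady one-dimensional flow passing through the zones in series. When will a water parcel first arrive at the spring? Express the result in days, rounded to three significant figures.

591 days

Total head drop ΔH = 262.62 − 255.68 = 6.94 m
Continuity: the same q passes through each zone, so ΔH = q·Σ(L_j/K_j) — the zones act as resistances in series.
Σ(L/K) = 441/22.6 + 376/62.7 = 19.51 + 5.997 = 25.51 d
q = ΔH / Σ(L/K) = 6.94 / 25.51 = 0.2720 m/d (same in every zone)
Zone A: v = q/n = 0.2720/0.10 = 2.720 m/d → t_A = 441/2.720 = 162.1 d
Zone B: v = q/n = 0.2720/0.31 = 0.8776 m/d → t_B = 376/0.8776 = 428.5 d
Total t = 162.1 + 428.5 = 590.6 d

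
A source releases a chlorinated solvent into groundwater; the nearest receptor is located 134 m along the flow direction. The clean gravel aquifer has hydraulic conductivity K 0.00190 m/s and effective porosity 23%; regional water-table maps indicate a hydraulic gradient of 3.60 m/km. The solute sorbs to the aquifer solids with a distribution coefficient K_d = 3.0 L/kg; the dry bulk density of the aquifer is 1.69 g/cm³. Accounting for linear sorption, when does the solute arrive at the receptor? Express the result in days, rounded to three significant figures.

1200 days

K = 0.00190 m/s × 86400 s/d = 164.2 m/d
q = Ki = 164.2 × 0.0036 = 0.5910 m/d
Seepage velocity v = q / n = 0.5910 / 0.23 = 2.569 m/d
Retardation R = 1 + ρ_b·K_d/n = 1 + 1.69×3.0/0.23 = 23.04
Contaminant velocity v_c = v/R = 2.569/23.04 = 0.1115 m/d
t = L/v_c = 134/0.1115 = 1202 d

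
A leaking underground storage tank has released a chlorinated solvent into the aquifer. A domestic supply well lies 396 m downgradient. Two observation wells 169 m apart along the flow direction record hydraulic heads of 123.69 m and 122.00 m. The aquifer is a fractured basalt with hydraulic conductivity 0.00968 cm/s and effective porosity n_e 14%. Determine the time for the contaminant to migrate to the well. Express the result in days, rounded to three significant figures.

663 days

Hydraulic gradient i = (123.69 − 122.00) / 169 = 1.69 / 169 = 0.01000
K = 0.00968 cm/s × 864 = 8.364 m/d
Specific discharge q = 8.364 × 0.01000 = 0.08364 m/d
v = Ki/n = 8.364·0.01000/0.14 = 0.5974 m/d
t = L / v = 396 / 0.5974 = 662.9 d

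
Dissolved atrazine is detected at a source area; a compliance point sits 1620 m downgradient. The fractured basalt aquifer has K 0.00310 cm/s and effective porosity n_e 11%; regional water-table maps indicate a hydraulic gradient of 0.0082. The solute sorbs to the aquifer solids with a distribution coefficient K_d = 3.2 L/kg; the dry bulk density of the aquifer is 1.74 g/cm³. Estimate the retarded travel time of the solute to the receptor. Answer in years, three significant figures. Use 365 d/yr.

K = 0.00310 cm/s × 864 = 2.678 m/d
q = Ki = 2.678 × 0.0082 = 0.02196 m/d
Seepage velocity v = q / n = 0.02196 / 0.11 = 0.1997 m/d
Retardation R = 1 + ρ_b·K_d/n = 1 + 1.74×3.2/0.11 = 51.62
Contaminant velocity v_c = v/R = 0.1997/51.62 = 0.003868 m/d
t = L/v_c = 1620/0.003868 = 418800 d
   = 418800/365 = 1150 yr

1150 years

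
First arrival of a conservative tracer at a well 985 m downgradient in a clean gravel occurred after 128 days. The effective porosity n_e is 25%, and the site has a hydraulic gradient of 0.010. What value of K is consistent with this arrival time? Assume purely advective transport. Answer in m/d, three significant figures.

192 m/d

v = L / t = 985 / 128 = 7.695 m/d
K = v · n / i = 7.695 × 0.25 / 0.010 = 192 m/d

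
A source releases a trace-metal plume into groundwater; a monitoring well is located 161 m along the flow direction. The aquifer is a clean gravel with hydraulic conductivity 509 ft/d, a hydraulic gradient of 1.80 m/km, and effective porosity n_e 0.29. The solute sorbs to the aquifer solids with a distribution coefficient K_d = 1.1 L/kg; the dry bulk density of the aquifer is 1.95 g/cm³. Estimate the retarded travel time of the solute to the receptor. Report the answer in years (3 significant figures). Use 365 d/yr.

K = 509 ft/d × 0.3048 = 155.1 m/d
q = Ki = 155.1 × 0.0018 = 0.2793 m/d
Seepage velocity v = q / n = 0.2793 / 0.29 = 0.9630 m/d
Retardation R = 1 + ρ_b·K_d/n = 1 + 1.95×1.1/0.29 = 8.397
Contaminant velocity v_c = v/R = 0.9630/8.397 = 0.1147 m/d
t = L/v_c = 161/0.1147 = 1404 d
   = 1404/365 = 3.85 yr

3.85 years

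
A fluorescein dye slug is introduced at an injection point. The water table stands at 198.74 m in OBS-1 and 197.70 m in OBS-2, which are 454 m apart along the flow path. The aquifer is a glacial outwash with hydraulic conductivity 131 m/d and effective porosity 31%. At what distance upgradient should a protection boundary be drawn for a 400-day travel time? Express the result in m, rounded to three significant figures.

Hydraulic gradient i = (198.74 − 197.70) / 454 = 1.04 / 454 = 0.002291
q = Ki = 131 × 0.002291 = 0.3001 m/d
Seepage velocity v = q / n = 0.3001 / 0.31 = 0.9680 m/d
L = v × T = 0.9680 × 400 = 387.2 m

387 m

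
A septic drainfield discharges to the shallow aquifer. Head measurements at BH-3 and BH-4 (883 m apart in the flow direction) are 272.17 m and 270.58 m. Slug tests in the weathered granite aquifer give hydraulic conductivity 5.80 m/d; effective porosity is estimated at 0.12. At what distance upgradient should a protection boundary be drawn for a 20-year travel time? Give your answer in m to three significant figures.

Hydraulic gradient i = (272.17 − 270.58) / 883 = 1.59 / 883 = 0.001801
Darcy flux q = K·i = 5.80 × 0.001801 = 0.01044 m/d
v = Ki/n = 5.80·0.001801/0.12 = 0.08703 m/d
T = 20 yr × 365 = 7300 d
L = v × T = 0.08703 × 7300 = 635.3 m

635 m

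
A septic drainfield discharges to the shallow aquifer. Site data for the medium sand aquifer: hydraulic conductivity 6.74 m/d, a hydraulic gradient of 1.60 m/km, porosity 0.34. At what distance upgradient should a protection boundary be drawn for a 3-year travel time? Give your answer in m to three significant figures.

34.7 m

Specific discharge q = 6.74 × 0.0016 = 0.01078 m/d
v = Ki/n = 6.74·0.0016/0.34 = 0.03172 m/d
T = 3 yr × 365 = 1095 d
L = v × T = 0.03172 × 1095 = 34.73 m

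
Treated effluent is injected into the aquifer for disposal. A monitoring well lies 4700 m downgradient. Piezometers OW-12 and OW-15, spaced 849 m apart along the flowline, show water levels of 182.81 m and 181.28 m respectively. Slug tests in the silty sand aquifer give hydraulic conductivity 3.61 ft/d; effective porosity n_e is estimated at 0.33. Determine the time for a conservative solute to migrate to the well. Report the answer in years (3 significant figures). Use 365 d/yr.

Hydraulic gradient i = (182.81 − 181.28) / 849 = 1.53 / 849 = 0.001802
K = 3.61 ft/d × 0.3048 = 1.100 m/d
Darcy flux q = K·i = 1.100 × 0.001802 = 0.001983 m/d
v_s = q/n_e = 0.001983/0.33 = 0.006009 m/d
t = L / v = 4700 / 0.006009 = 782200 d
   = 782200 / 365 = 2140 yr

2140 years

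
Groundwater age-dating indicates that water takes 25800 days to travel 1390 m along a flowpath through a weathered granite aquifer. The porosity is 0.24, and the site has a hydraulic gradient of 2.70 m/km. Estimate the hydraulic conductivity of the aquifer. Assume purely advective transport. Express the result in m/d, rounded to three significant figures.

v = L / t = 1390 / 25800 = 0.05388 m/d
K = v · n / i = 0.05388 × 0.24 / 0.0027 = 4.79 m/d

4.79 m/d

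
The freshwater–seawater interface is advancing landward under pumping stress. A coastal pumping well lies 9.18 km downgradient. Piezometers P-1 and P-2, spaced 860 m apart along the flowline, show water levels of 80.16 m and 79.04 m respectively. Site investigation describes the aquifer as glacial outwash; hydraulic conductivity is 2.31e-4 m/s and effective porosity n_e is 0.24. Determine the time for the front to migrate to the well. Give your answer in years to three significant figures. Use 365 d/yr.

232 years

Hydraulic gradient i = (80.16 − 79.04) / 860 = 1.12 / 860 = 0.001302
K = 2.31e-4 m/s × 86400 s/d = 19.96 m/d
Specific discharge q = 19.96 × 0.001302 = 0.02599 m/d
v_s = q/n_e = 0.02599/0.24 = 0.1083 m/d
L = 9.18 km = 9180 m
t = L / v = 9180 / 0.1083 = 84760 d
   = 84760 / 365 = 232 yr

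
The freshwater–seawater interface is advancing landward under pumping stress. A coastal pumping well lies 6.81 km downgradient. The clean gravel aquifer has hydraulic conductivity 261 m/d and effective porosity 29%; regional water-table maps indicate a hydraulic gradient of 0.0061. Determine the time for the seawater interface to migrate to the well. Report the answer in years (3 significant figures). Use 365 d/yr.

3.40 years

q = Ki = 261 × 0.0061 = 1.592 m/d
v = Ki/n = 261·0.0061/0.29 = 5.490 m/d
L = 6.81 km = 6810 m
t = L / v = 6810 / 5.490 = 1240 d
   = 1240 / 365 = 3.40 yr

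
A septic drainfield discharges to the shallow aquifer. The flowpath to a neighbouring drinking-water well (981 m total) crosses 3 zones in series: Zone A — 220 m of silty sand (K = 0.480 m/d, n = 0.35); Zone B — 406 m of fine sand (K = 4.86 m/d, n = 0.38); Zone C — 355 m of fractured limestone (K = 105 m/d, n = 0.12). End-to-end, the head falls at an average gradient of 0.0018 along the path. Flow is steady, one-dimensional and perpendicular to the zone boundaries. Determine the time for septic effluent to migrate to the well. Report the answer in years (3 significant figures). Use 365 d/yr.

For zones in series the flux q is common to all zones; the equivalent conductivity is the harmonic (thickness-weighted) mean, K_eq = L_total / Σ(L_j/K_j).
Σ(L/K) = 220/0.480 + 406/4.86 + 355/105 = 458.3 + 83.54 + 3.381 = 545.3 d
K_eq = L_total / Σ(L/K) = 981 / 545.3 = 1.799 m/d
q = K_eq · i = 1.799 × 0.0018 = 0.003238 m/d (same in every zone)
Zone A: v = q/n = 0.003238/0.35 = 0.009253 m/d → t_A = 220/0.009253 = 23780 d
Zone B: v = q/n = 0.003238/0.38 = 0.008522 m/d → t_B = 406/0.008522 = 47640 d
Zone C: v = q/n = 0.003238/0.12 = 0.02699 m/d → t_C = 355/0.02699 = 13150 d
Total t = 23780 + 47640 + 13150 = 84570 d
   = 84570 / 365 = 232 yr

232 years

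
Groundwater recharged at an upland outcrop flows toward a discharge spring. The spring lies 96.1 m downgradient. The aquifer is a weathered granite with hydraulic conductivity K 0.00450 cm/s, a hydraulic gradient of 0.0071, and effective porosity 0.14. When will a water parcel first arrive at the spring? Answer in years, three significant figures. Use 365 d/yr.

K = 0.00450 cm/s × 864 = 3.888 m/d
q = Ki = 3.888 × 0.0071 = 0.02760 m/d
Average linear velocity = 0.02760 / 0.14 = 0.1972 m/d
t = L / v = 96.1 / 0.1972 = 487.4 d
   = 487.4 / 365 = 1.34 yr

1.34 years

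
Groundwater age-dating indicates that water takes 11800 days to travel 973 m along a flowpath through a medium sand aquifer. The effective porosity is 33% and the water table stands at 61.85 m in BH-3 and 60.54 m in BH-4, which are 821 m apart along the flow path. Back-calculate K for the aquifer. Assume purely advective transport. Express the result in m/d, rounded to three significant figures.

Hydraulic gradient i = (61.85 − 60.54) / 821 = 1.31 / 821 = 0.001596
v = L / t = 973 / 11800 = 0.08246 m/d
K = v · n / i = 0.08246 × 0.33 / 0.001596 = 17.1 m/d

17.1 m/d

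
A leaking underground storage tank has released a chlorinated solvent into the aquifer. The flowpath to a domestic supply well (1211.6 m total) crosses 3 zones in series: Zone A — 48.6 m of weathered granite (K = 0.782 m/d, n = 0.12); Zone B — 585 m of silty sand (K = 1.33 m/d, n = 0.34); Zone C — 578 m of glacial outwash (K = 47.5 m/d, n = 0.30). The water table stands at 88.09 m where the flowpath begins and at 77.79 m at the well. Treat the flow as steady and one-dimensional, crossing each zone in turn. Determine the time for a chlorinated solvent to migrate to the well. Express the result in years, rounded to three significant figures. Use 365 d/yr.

Total head drop ΔH = 88.09 − 77.79 = 10.30 m
Steady 1-D flow in series ⇒ the Darcy flux q is identical in every zone and the zone head losses add (resistances L/K in series).
Σ(L/K) = 48.6/0.782 + 585/1.33 + 578/47.5 = 62.15 + 439.8 + 12.17 = 514.2 d
q = ΔH / Σ(L/K) = 10.30 / 514.2 = 0.02003 m/d (same in every zone)
Zone A: v = q/n = 0.02003/0.12 = 0.1669 m/d → t_A = 48.6/0.1669 = 291.1 d
Zone B: v = q/n = 0.02003/0.34 = 0.05892 m/d → t_B = 585/0.05892 = 9929 d
Zone C: v = q/n = 0.02003/0.30 = 0.06677 m/d → t_C = 578/0.06677 = 8656 d
Total t = 291.1 + 9929 + 8656 = 18880 d
   = 18880 / 365 = 51.7 yr

51.7 years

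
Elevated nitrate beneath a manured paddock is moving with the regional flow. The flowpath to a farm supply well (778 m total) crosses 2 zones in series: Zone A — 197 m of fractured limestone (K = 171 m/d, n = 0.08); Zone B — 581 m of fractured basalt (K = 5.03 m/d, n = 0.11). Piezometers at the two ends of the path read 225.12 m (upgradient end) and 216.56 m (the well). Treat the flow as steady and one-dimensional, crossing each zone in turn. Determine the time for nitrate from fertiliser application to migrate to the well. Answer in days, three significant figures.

1090 days

Total head drop ΔH = 225.12 − 216.56 = 8.56 m
Steady 1-D flow in series ⇒ the Darcy flux q is identical in every zone and the zone head losses add (resistances L/K in series).
Σ(L/K) = 197/171 + 581/5.03 = 1.152 + 115.5 = 116.7 d
q = ΔH / Σ(L/K) = 8.56 / 116.7 = 0.07338 m/d (same in every zone)
Zone A: v = q/n = 0.07338/0.08 = 0.9172 m/d → t_A = 197/0.9172 = 214.8 d
Zone B: v = q/n = 0.07338/0.11 = 0.6671 m/d → t_B = 581/0.6671 = 871.0 d
Total t = 214.8 + 871.0 = 1086 d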